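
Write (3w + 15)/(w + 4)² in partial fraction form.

(3w + 15) = P(w + 4) + Q. At w = -4: Q = 3·(-4) + 15 = 3. Coeff of w: P = 3
Result: 3/(w + 4) + 3/(w + 4)²


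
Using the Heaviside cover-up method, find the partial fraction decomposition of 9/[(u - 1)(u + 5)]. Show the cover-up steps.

Cover (u - 1): set u=1, get A = 9/(1 + 5) = 3/2. Cover (u + 5): set u=-5, get B = 9/(-5 - 1) = -3/2.
Result: (3/2)/(u - 1) - (3/2)/(u + 5)


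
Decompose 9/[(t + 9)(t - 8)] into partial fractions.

9/(t + 9)(t - 8) = A/(t + 9) + B/(t - 8). A = 9/(-9 - 8) = -9/17, B = 9/(8 + 9) = 9/17
Result: (-9/17)/(t + 9) + (9/17)/(t - 8)


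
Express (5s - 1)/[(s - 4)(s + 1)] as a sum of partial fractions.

At s=4: A = (5·4 - 1)/(4 + 1) = 19/5. At s=-1: B = (5·(-1) - 1)/(-1 - 4) = 6/5
Result: (19/5)/(s - 4) + (6/5)/(s + 1)


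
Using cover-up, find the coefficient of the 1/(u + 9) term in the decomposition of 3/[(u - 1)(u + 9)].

Cover (u + 9), set u=-9: 3/((u - 1) at u=-9) = 3/(-10) = -3/10


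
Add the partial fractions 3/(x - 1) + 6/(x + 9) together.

Common denominator (x - 1)(x + 9). Numerator: 3(x + 9) + 6(x - 1) = (3x + 27) + (6x - 6) = 9x + 21
Result: (9x + 21)/[(x - 1)(x + 9)]


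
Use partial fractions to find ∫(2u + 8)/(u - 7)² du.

Decompose: α = 2, β = 2·7 + 8 = 22, so (2u + 8)/(u - 7)² = 2/(u - 7) + 22/(u - 7)². Integrate: ∫ α/(u - 7) du = 2 ln|(u - 7)|; ∫ β/(u - 7)² du = -22/(u - 7). Sum: 2 ln|(u - 7)| - 22/(u - 7) + C


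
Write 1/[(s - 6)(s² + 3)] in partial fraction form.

Cover-up at s = 6: α = 1/(6² + 3) = 1/39. Then β = -α = -1/39, γ = -α·(0 + 6) = -2/13
Result: (1/39)/(s - 6) - ((1/39)s + 2/13)/(s² + 3)


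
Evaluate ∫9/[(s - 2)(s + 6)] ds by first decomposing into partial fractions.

Decompose: 9/[(s - 2)(s + 6)] = (9/8)/(s - 2) - (9/8)/(s + 6). Integrate each term: (9/8) ln|(s - 2)| - (9/8) ln|(s + 6)| + C


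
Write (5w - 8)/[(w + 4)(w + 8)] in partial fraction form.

At w=-4: A = (5·(-4) - 8)/(-4 + 8) = -7. At w=-8: B = (5·(-8) - 8)/(-8 + 4) = 12
Result: -7/(w + 4) + 12/(w + 8)


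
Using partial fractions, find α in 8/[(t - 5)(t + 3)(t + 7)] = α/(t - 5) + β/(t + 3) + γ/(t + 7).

Cover-up at t = 5: α = 8/[(5 + 3)(5 + 7)] = 8/[(8)(12)] = 8/96 = 1/12


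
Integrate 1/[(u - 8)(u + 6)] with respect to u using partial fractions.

Decompose: 1/[(u - 8)(u + 6)] = (1/14)/(u - 8) - (1/14)/(u + 6). Integrate each term: (1/14) ln|(u - 8)| - (1/14) ln|(u + 6)| + C


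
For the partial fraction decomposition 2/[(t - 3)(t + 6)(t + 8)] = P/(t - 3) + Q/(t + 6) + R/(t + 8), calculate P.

Cover-up at t = 3: P = 2/[(3 + 6)(3 + 8)] = 2/[(9)(11)] = 2/99


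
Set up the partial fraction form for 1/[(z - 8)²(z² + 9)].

Repeated linear + quadratic: α/(z - 8) + β/(z - 8)² + (γz + δ)/(z² + 9)


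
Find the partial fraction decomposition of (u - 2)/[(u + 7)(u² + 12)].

At u=-7: P = (1·(-7) - 2)/((-7)² + 12) = -9/61. Q = -P = 9/61, R = 1 - (-7)·P = -2/61
Result: (-9/61)/(u + 7) + ((9/61)u - 2/61)/(u² + 12)


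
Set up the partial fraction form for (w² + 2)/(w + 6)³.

Repeated linear factor (power 3): α/(w + 6) + β/(w + 6)² + γ/(w + 6)³


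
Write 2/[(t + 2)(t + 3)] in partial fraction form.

2/(t + 2)(t + 3) = P/(t + 2) + Q/(t + 3). P = 2/(-2 + 3) = 2, Q = 2/(-3 + 2) = -2
Result: 2/(t + 2) - 2/(t + 3)


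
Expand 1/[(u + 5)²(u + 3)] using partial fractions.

Cover-up at u=-3: C = 1/(-3 + 5)² = 1/4. Cover-up at u=-5: B = 1/(-5 + 3) = -1/2. Comparing u² coeff: A = -C = -1/4
Result: (-1/4)/(u + 5) - (1/2)/(u + 5)² + (1/4)/(u + 3)


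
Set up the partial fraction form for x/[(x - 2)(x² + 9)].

Linear + irreducible quadratic: α/(x - 2) + (βx + γ)/(x² + 9)


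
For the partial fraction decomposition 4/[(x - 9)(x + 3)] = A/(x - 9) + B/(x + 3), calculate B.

Cover-up at x = -3: B = 4/(-3 - 9) = -4/12 = -1/3


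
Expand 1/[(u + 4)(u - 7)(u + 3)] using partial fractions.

Using cover-up method: P = 1/11, Q = 1/110, R = -1/10
Result: (1/11)/(u + 4) + (1/110)/(u - 7) - (1/10)/(u + 3)


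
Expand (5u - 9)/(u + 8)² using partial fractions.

(5u - 9) = α(u + 8) + β. At u = -8: β = 5·(-8) - 9 = -49. Coeff of u: α = 5
Result: 5/(u + 8) - 49/(u + 8)²


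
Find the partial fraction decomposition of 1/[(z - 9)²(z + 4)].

Cover-up at z=-4: R = 1/(-4 - 9)² = 1/169. Cover-up at z=9: Q = 1/(9 + 4) = 1/13. Comparing z² coeff: P = -R = -1/169
Result: (-1/169)/(z - 9) + (1/13)/(z - 9)² + (1/169)/(z + 4)


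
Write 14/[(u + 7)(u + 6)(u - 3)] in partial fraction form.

Using cover-up method: α = 7/5, β = -14/9, γ = 7/45
Result: (7/5)/(u + 7) - (14/9)/(u + 6) + (7/45)/(u - 3)


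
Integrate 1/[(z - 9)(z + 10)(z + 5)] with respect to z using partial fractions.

Cover-up: A = 1/266, B = 1/95, C = -1/70. Decomposition: (1/266)/(z - 9) + (1/95)/(z + 10) - (1/70)/(z + 5). Integrate each term: (1/266) ln|(z - 9)| + (1/95) ln|(z + 10)| - (1/70) ln|(z + 5)| + C


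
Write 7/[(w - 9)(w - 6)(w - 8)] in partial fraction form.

Using cover-up method: A = 7/3, B = 7/6, C = -7/2
Result: (7/3)/(w - 9) + (7/6)/(w - 6) - (7/2)/(w - 8)


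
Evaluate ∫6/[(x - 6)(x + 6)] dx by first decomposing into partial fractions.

Decompose: 6/[(x - 6)(x + 6)] = (1/2)/(x - 6) - (1/2)/(x + 6). Integrate each term: (1/2) ln|(x - 6)| - (1/2) ln|(x + 6)| + C


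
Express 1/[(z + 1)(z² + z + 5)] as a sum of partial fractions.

Cover-up at z = -1: P = 1/((-1)² + 1·(-1) + 5) = 1/5. Then Q = -P = -1/5, R = -P·(1 - 1) = 0
Result: (1/5)/(z + 1) - ((1/5)z)/(z² + z + 5)


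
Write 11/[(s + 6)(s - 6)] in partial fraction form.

11/(s + 6)(s - 6) = P/(s + 6) + Q/(s - 6). P = 11/(-6 - 6) = -11/12, Q = 11/(6 + 6) = 11/12
Result: (-11/12)/(s + 6) + (11/12)/(s - 6)


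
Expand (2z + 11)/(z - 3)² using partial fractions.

(2z + 11) = A(z - 3) + B. At z = 3: B = 2·3 + 11 = 17. Coeff of z: A = 2
Result: 2/(z - 3) + 17/(z - 3)²


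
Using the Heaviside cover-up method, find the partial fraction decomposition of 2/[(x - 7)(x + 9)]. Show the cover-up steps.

Cover (x - 7): set x=7, get α = 2/(7 + 9) = 1/8. Cover (x + 9): set x=-9, get β = 2/(-9 - 7) = -1/8.
Result: (1/8)/(x - 7) - (1/8)/(x + 9)


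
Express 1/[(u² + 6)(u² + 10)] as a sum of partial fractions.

Coefficient matching gives α = γ = 0, β = 1/(10-6) = 1/4, δ = -β = -1/4
Result: (1/4)/(u² + 6) - (1/4)/(u² + 10)


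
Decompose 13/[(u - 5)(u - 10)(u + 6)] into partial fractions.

Using cover-up method: α = -13/55, β = 13/80, γ = 13/176
Result: (-13/55)/(u - 5) + (13/80)/(u - 10) + (13/176)/(u + 6)


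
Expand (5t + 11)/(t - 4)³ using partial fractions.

(5t + 11) = P(t - 4)² + Q(t - 4) + R. At t = 4: R = 5·4 + 11 = 31. Coefficients: P = 0, Q = 5
Result: 5/(t - 4)² + 31/(t - 4)³


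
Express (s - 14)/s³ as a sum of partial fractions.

(s - 14) = αs² + βs + γ. At s = 0: γ = 1·0 - 14 = -14. Coefficients: α = 0, β = 1
Result: 1/s² - 14/s³


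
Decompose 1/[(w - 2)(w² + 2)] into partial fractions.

Cover-up at w = 2: A = 1/(2² + 2) = 1/6. Then B = -A = -1/6, C = -A·(0 + 2) = -1/3
Result: (1/6)/(w - 2) - ((1/6)w + 1/3)/(w² + 2)


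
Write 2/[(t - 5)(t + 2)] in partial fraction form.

2/(t - 5)(t + 2) = P/(t - 5) + Q/(t + 2). P = 2/(5 + 2) = 2/7, Q = 2/(-2 - 5) = -2/7
Result: (2/7)/(t - 5) - (2/7)/(t + 2)


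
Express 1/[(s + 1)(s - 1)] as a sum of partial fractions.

1/(s + 1)(s - 1) = P/(s + 1) + Q/(s - 1). P = 1/(-1 - 1) = -1/2, Q = 1/(1 + 1) = 1/2
Result: (-1/2)/(s + 1) + (1/2)/(s - 1)


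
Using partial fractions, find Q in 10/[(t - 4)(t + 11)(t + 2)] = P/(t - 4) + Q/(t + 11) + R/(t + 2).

Cover-up at t = -11: Q = 10/[(-11 - 4)(-11 + 2)] = 10/[(-15)(-9)] = 10/135 = 2/27


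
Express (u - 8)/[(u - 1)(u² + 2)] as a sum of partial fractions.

At u=1: P = (1·1 - 8)/(1² + 2) = -7/3. Q = -P = 7/3, R = 1 - 1·P = 10/3
Result: (-7/3)/(u - 1) + ((7/3)u + 10/3)/(u² + 2)


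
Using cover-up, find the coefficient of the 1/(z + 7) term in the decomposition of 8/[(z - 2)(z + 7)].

Cover (z + 7), set z=-7: 8/((z - 2) at z=-7) = 8/(-9) = -8/9


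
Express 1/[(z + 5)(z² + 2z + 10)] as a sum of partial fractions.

Cover-up at z = -5: A = 1/((-5)² + 2·(-5) + 10) = 1/25. Then B = -A = -1/25, C = -A·(2 - 5) = 3/25
Result: (1/25)/(z + 5) - ((1/25)z - 3/25)/(z² + 2z + 10)


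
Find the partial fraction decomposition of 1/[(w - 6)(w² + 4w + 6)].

Cover-up at w = 6: P = 1/(6² + 4·6 + 6) = 1/66. Then Q = -P = -1/66, R = -P·(4 + 6) = -5/33
Result: (1/66)/(w - 6) - ((1/66)w + 5/33)/(w² + 4w + 6)


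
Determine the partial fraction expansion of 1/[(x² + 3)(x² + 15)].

Coefficient matching gives A = C = 0, B = 1/(15-3) = 1/12, D = -B = -1/12
Result: (1/12)/(x² + 3) - (1/12)/(x² + 15)


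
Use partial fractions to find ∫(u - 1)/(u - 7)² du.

Decompose: A = 1, B = 1·7 - 1 = 6, so (u - 1)/(u - 7)² = 1/(u - 7) + 6/(u - 7)². Integrate: ∫ A/(u - 7) du = ln|(u - 7)|; ∫ B/(u - 7)² du = -6/(u - 7). Sum: ln|(u - 7)| - 6/(u - 7) + C


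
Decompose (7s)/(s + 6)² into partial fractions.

(7s) = α(s + 6) + β. At s = -6: β = 7·(-6) + 0 = -42. Coeff of s: α = 7
Result: 7/(s + 6) - 42/(s + 6)²


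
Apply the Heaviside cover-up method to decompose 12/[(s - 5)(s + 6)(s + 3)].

Cover (s - 5), s=5: A = 12/[(5 + 6)(5 + 3)] = 3/22. Cover (s + 6), s=-6: B = 12/[(-6 - 5)(-6 + 3)] = 4/11. Cover (s + 3), s=-3: C = 12/[(-3 - 5)(-3 + 6)] = -1/2.
Result: (3/22)/(s - 5) + (4/11)/(s + 6) - (1/2)/(s + 3)


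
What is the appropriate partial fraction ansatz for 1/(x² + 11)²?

Repeated quadratic factor: (Px + Q)/(x² + 11) + (Rx + S)/(x² + 11)²


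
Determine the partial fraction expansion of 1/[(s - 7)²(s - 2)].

Cover-up at s=2: C = 1/(2 - 7)² = 1/25. Cover-up at s=7: B = 1/(7 - 2) = 1/5. Comparing s² coeff: A = -C = -1/25
Result: (-1/25)/(s - 7) + (1/5)/(s - 7)² + (1/25)/(s - 2)


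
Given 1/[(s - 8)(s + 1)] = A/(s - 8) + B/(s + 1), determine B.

Cover-up at s = -1: B = 1/(-1 - 8) = -1/9


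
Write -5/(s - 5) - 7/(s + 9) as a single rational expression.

Common denominator (s - 5)(s + 9). Numerator: -5(s + 9) - 7(s - 5) = (-5s - 45) - (7s - 35) = -12s - 10
Result: (-12s - 10)/[(s - 5)(s + 9)]


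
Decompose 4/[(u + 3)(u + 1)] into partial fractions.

4/(u + 3)(u + 1) = A/(u + 3) + B/(u + 1). A = 4/(-3 + 1) = -2, B = 4/(-1 + 3) = 2
Result: -2/(u + 3) + 2/(u + 1)


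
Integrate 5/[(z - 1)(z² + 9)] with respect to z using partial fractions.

Cover-up at z=1: P = 5/(1²+9) = 1/2. Coeff matching: Q = -1/2, R = -1/2. Decomposition: (1/2)/(z - 1) - ((1/2)z + 1/2)/(z² + 9). Integrate: linear → ln, quadratic → (1/2)ln + arctan: (1/2) ln|(z - 1)| - (1/4) ln(z² + 9) - (1/6) arctan(z/3) + C


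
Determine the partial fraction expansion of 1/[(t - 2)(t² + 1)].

Cover-up at t = 2: α = 1/(2² + 1) = 1/5. Then β = -α = -1/5, γ = -α·(0 + 2) = -2/5
Result: (1/5)/(t - 2) - ((1/5)t + 2/5)/(t² + 1)


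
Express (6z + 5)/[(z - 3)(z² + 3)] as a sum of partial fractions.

At z=3: P = (6·3 + 5)/(3² + 3) = 23/12. Q = -P = -23/12, R = 6 - 3·P = 1/4
Result: (23/12)/(z - 3) - ((23/12)z - 1/4)/(z² + 3)


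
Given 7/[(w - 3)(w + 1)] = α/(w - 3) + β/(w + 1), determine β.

Cover-up at w = -1: β = 7/(-1 - 3) = -7/4


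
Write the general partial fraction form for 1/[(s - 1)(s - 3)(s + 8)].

Three distinct linear factors: P/(s - 1) + Q/(s - 3) + R/(s + 8)


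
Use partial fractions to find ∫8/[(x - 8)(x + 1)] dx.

Decompose: 8/[(x - 8)(x + 1)] = (8/9)/(x - 8) - (8/9)/(x + 1). Integrate each term: (8/9) ln|(x - 8)| - (8/9) ln|(x + 1)| + C


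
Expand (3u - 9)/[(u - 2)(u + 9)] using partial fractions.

At u=2: A = (3·2 - 9)/(2 + 9) = -3/11. At u=-9: B = (3·(-9) - 9)/(-9 - 2) = 36/11
Result: (-3/11)/(u - 2) + (36/11)/(u + 9)


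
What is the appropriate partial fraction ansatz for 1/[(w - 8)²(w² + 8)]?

Repeated linear + quadratic: α/(w - 8) + β/(w - 8)² + (γw + δ)/(w² + 8)


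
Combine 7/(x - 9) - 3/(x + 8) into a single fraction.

Common denominator (x - 9)(x + 8). Numerator: 7(x + 8) - 3(x - 9) = (7x + 56) - (3x - 27) = 4x + 83
Result: (4x + 83)/[(x - 9)(x + 8)]


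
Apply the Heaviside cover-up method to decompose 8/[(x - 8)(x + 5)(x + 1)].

Cover (x - 8), x=8: P = 8/[(8 + 5)(8 + 1)] = 8/117. Cover (x + 5), x=-5: Q = 8/[(-5 - 8)(-5 + 1)] = 2/13. Cover (x + 1), x=-1: R = 8/[(-1 - 8)(-1 + 5)] = -2/9.
Result: (8/117)/(x - 8) + (2/13)/(x + 5) - (2/9)/(x + 1)


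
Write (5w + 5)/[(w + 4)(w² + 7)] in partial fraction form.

At w=-4: P = (5·(-4) + 5)/((-4)² + 7) = -15/23. Q = -P = 15/23, R = 5 - (-4)·P = 55/23
Result: (-15/23)/(w + 4) + ((15/23)w + 55/23)/(w² + 7)


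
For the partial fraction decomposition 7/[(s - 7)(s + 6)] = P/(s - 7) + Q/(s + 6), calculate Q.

Cover-up at s = -6: Q = 7/(-6 - 7) = -7/13


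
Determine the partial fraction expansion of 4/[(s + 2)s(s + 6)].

Using cover-up method: A = -1/2, B = 1/3, C = 1/6
Result: (-1/2)/(s + 2) + (1/3)/s + (1/6)/(s + 6)


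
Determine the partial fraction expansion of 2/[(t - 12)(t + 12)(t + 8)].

Using cover-up method: A = 1/240, B = 1/48, C = -1/40
Result: (1/240)/(t - 12) + (1/48)/(t + 12) - (1/40)/(t + 8)


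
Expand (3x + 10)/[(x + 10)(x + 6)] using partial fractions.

At x=-10: A = (3·(-10) + 10)/(-10 + 6) = 5. At x=-6: B = (3·(-6) + 10)/(-6 + 10) = -2
Result: 5/(x + 10) - 2/(x + 6)


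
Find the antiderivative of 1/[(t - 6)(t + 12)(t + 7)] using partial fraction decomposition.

Cover-up: A = 1/234, B = 1/90, C = -1/65. Decomposition: (1/234)/(t - 6) + (1/90)/(t + 12) - (1/65)/(t + 7). Integrate each term: (1/234) ln|(t - 6)| + (1/90) ln|(t + 12)| - (1/65) ln|(t + 7)| + C


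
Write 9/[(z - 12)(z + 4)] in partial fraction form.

9/(z - 12)(z + 4) = A/(z - 12) + B/(z + 4). A = 9/(12 + 4) = 9/16, B = 9/(-4 - 12) = -9/16
Result: (9/16)/(z - 12) - (9/16)/(z + 4)


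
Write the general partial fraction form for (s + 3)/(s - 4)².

Repeated linear factor: A/(s - 4) + B/(s - 4)²


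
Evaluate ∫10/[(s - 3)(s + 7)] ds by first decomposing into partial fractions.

Decompose: 10/[(s - 3)(s + 7)] = 1/(s - 3) - 1/(s + 7). Integrate each term: ln|(s - 3)| - ln|(s + 7)| + C


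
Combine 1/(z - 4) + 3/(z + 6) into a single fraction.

Common denominator (z - 4)(z + 6). Numerator: 1(z + 6) + 3(z - 4) = (z + 6) + (3z - 12) = 4z - 6
Result: (4z - 6)/[(z - 4)(z + 6)]


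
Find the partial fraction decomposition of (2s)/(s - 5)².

(2s) = P(s - 5) + Q. At s = 5: Q = 2·5 + 0 = 10. Coeff of s: P = 2
Result: 2/(s - 5) + 10/(s - 5)²


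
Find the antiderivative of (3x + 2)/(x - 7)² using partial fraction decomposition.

Decompose: P = 3, Q = 3·7 + 2 = 23, so (3x + 2)/(x - 7)² = 3/(x - 7) + 23/(x - 7)². Integrate: ∫ P/(x - 7) dx = 3 ln|(x - 7)|; ∫ Q/(x - 7)² dx = -23/(x - 7). Sum: 3 ln|(x - 7)| - 23/(x - 7) + C


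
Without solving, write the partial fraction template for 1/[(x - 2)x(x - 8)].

Three distinct linear factors: A/(x - 2) + B/x + C/(x - 8)


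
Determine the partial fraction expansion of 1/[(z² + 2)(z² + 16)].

Coefficient matching gives α = γ = 0, β = 1/(16-2) = 1/14, δ = -β = -1/14
Result: (1/14)/(z² + 2) - (1/14)/(z² + 16)


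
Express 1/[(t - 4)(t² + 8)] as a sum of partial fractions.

Cover-up at t = 4: A = 1/(4² + 8) = 1/24. Then B = -A = -1/24, C = -A·(0 + 4) = -1/6
Result: (1/24)/(t - 4) - ((1/24)t + 1/6)/(t² + 8)


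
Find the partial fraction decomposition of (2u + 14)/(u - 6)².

(2u + 14) = α(u - 6) + β. At u = 6: β = 2·6 + 14 = 26. Coeff of u: α = 2
Result: 2/(u - 6) + 26/(u - 6)²


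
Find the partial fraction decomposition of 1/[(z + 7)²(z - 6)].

Cover-up at z=6: γ = 1/(6 + 7)² = 1/169. Cover-up at z=-7: β = 1/(-7 - 6) = -1/13. Comparing z² coeff: α = -γ = -1/169
Result: (-1/169)/(z + 7) - (1/13)/(z + 7)² + (1/169)/(z - 6)


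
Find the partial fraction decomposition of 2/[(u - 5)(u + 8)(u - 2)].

Using cover-up method: A = 2/39, B = 1/65, C = -1/15
Result: (2/39)/(u - 5) + (1/65)/(u + 8) - (1/15)/(u - 2)


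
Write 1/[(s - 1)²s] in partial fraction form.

Cover-up at s=0: C = 1/(0 - 1)² = 1. Cover-up at s=1: B = 1/(1 - 0) = 1. Comparing s² coeff: A = -C = -1
Result: -1/(s - 1) + 1/(s - 1)² + 1/s


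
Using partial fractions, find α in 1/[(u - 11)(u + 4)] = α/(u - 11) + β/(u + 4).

Cover-up at u = 11: α = 1/(11 + 4) = 1/15


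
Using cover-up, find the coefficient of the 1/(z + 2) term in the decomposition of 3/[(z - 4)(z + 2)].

Cover (z + 2), set z=-2: 3/((z - 4) at z=-2) = 3/(-6) = -1/2


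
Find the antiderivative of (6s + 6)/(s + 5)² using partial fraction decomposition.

Decompose: α = 6, β = 6·(-5) + 6 = -24, so (6s + 6)/(s + 5)² = 6/(s + 5) - 24/(s + 5)². Integrate: ∫ α/(s + 5) ds = 6 ln|(s + 5)|; ∫ β/(s + 5)² ds = 24/(s + 5). Sum: 6 ln|(s + 5)| + 24/(s + 5) + C


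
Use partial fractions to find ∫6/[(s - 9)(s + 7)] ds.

Decompose: 6/[(s - 9)(s + 7)] = (3/8)/(s - 9) - (3/8)/(s + 7). Integrate each term: (3/8) ln|(s - 9)| - (3/8) ln|(s + 7)| + C


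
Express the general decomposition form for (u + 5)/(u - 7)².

Repeated linear factor: A/(u - 7) + B/(u - 7)²


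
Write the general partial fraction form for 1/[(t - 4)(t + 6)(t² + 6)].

Two linear + quadratic: α/(t - 4) + β/(t + 6) + (γt + δ)/(t² + 6)


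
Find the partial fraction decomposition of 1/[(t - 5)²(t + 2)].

Cover-up at t=-2: R = 1/(-2 - 5)² = 1/49. Cover-up at t=5: Q = 1/(5 + 2) = 1/7. Comparing t² coeff: P = -R = -1/49
Result: (-1/49)/(t - 5) + (1/7)/(t - 5)² + (1/49)/(t + 2)


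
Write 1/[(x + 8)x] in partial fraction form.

1/(x + 8)x = A/(x + 8) + B/x. A = 1/(-8 - 0) = -1/8, B = 1/(0 + 8) = 1/8
Result: (-1/8)/(x + 8) + (1/8)/x


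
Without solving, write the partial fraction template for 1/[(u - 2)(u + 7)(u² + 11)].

Two linear + quadratic: α/(u - 2) + β/(u + 7) + (γu + δ)/(u² + 11)


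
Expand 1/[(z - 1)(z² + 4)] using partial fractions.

Cover-up at z = 1: P = 1/(1² + 4) = 1/5. Then Q = -P = -1/5, R = -P·(0 + 1) = -1/5
Result: (1/5)/(z - 1) - ((1/5)z + 1/5)/(z² + 4)


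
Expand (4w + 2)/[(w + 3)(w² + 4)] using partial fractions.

At w=-3: α = (4·(-3) + 2)/((-3)² + 4) = -10/13. β = -α = 10/13, γ = 4 - (-3)·α = 22/13
Result: (-10/13)/(w + 3) + ((10/13)w + 22/13)/(w² + 4)


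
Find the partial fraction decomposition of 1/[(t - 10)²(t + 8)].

Cover-up at t=-8: R = 1/(-8 - 10)² = 1/324. Cover-up at t=10: Q = 1/(10 + 8) = 1/18. Comparing t² coeff: P = -R = -1/324
Result: (-1/324)/(t - 10) + (1/18)/(t - 10)² + (1/324)/(t + 8)


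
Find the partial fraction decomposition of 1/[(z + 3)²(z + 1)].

Cover-up at z=-1: R = 1/(-1 + 3)² = 1/4. Cover-up at z=-3: Q = 1/(-3 + 1) = -1/2. Comparing z² coeff: P = -R = -1/4
Result: (-1/4)/(z + 3) - (1/2)/(z + 3)² + (1/4)/(z + 1)


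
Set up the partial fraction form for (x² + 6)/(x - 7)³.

Repeated linear factor (power 3): α/(x - 7) + β/(x - 7)² + γ/(x - 7)³


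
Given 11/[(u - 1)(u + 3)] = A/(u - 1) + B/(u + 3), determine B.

Cover-up at u = -3: B = 11/(-3 - 1) = -11/4


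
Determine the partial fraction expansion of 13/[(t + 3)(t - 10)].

13/(t + 3)(t - 10) = A/(t + 3) + B/(t - 10). A = 13/(-3 - 10) = -1, B = 13/(10 + 3) = 1
Result: -1/(t + 3) + 1/(t - 10)


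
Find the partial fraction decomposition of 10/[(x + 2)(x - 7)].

10/(x + 2)(x - 7) = α/(x + 2) + β/(x - 7). α = 10/(-2 - 7) = -10/9, β = 10/(7 + 2) = 10/9
Result: (-10/9)/(x + 2) + (10/9)/(x - 7)


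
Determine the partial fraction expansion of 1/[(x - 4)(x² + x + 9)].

Cover-up at x = 4: P = 1/(4² + 1·4 + 9) = 1/29. Then Q = -P = -1/29, R = -P·(1 + 4) = -5/29
Result: (1/29)/(x - 4) - ((1/29)x + 5/29)/(x² + x + 9)


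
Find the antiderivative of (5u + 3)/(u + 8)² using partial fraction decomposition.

Decompose: α = 5, β = 5·(-8) + 3 = -37, so (5u + 3)/(u + 8)² = 5/(u + 8) - 37/(u + 8)². Integrate: ∫ α/(u + 8) du = 5 ln|(u + 8)|; ∫ β/(u + 8)² du = 37/(u + 8). Sum: 5 ln|(u + 8)| + 37/(u + 8) + C


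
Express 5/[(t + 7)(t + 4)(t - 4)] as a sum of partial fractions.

Using cover-up method: A = 5/33, B = -5/24, C = 5/88
Result: (5/33)/(t + 7) - (5/24)/(t + 4) + (5/88)/(t - 4)


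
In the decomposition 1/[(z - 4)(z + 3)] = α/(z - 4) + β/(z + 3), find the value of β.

Cover-up at z = -3: β = 1/(-3 - 4) = -1/7


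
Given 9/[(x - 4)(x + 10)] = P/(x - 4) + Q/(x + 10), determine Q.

Cover-up at x = -10: Q = 9/(-10 - 4) = -9/14


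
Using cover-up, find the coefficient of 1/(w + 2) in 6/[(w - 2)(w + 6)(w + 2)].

Cover (w + 2), set w=-2: 6/[(-2 - 2)(-2 + 6)] = -3/8


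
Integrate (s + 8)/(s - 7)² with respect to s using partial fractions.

Decompose: α = 1, β = 1·7 + 8 = 15, so (s + 8)/(s - 7)² = 1/(s - 7) + 15/(s - 7)². Integrate: ∫ α/(s - 7) ds = ln|(s - 7)|; ∫ β/(s - 7)² ds = -15/(s - 7). Sum: ln|(s - 7)| - 15/(s - 7) + C


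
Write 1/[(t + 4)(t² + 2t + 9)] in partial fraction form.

Cover-up at t = -4: α = 1/((-4)² + 2·(-4) + 9) = 1/17. Then β = -α = -1/17, γ = -α·(2 - 4) = 2/17
Result: (1/17)/(t + 4) - ((1/17)t - 2/17)/(t² + 2t + 9)


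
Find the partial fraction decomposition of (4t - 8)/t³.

(4t - 8) = αt² + βt + γ. At t = 0: γ = 4·0 - 8 = -8. Coefficients: α = 0, β = 4
Result: 4/t² - 8/t³


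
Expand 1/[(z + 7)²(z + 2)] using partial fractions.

Cover-up at z=-2: R = 1/(-2 + 7)² = 1/25. Cover-up at z=-7: Q = 1/(-7 + 2) = -1/5. Comparing z² coeff: P = -R = -1/25
Result: (-1/25)/(z + 7) - (1/5)/(z + 7)² + (1/25)/(z + 2)


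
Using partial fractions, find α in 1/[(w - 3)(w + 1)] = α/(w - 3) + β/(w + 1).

Cover-up at w = 3: α = 1/(3 + 1) = 1/4


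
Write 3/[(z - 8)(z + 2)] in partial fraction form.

3/(z - 8)(z + 2) = A/(z - 8) + B/(z + 2). A = 3/(8 + 2) = 3/10, B = 3/(-2 - 8) = -3/10
Result: (3/10)/(z - 8) - (3/10)/(z + 2)


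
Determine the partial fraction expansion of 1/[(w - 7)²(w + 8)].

Cover-up at w=-8: C = 1/(-8 - 7)² = 1/225. Cover-up at w=7: B = 1/(7 + 8) = 1/15. Comparing w² coeff: A = -C = -1/225
Result: (-1/225)/(w - 7) + (1/15)/(w - 7)² + (1/225)/(w + 8)


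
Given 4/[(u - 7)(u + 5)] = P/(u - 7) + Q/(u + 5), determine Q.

Cover-up at u = -5: Q = 4/(-5 - 7) = -4/12 = -1/3


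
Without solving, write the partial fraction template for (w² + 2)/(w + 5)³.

Repeated linear factor (power 3): A/(w + 5) + B/(w + 5)² + C/(w + 5)³


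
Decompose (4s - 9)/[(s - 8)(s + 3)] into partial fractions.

At s=8: A = (4·8 - 9)/(8 + 3) = 23/11. At s=-3: B = (4·(-3) - 9)/(-3 - 8) = 21/11
Result: (23/11)/(s - 8) + (21/11)/(s + 3)


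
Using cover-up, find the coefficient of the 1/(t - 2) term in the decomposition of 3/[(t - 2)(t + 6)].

Cover (t - 2), set t=2: 3/((t + 6) at t=2) = 3/(8) = 3/8


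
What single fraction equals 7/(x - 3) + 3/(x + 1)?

Common denominator (x - 3)(x + 1). Numerator: 7(x + 1) + 3(x - 3) = (7x + 7) + (3x - 9) = 10x - 2
Result: (10x - 2)/[(x - 3)(x + 1)]


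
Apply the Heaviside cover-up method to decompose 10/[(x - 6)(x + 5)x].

Cover (x - 6), x=6: P = 10/[(6 + 5)(6 - 0)] = 5/33. Cover (x + 5), x=-5: Q = 10/[(-5 - 6)(-5 - 0)] = 2/11. Cover x, x=0: R = 10/[(0 - 6)(0 + 5)] = -1/3.
Result: (5/33)/(x - 6) + (2/11)/(x + 5) - (1/3)/x


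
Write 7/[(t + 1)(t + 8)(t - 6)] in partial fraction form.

Using cover-up method: α = -1/7, β = 1/14, γ = 1/14
Result: (-1/7)/(t + 1) + (1/14)/(t + 8) + (1/14)/(t - 6)


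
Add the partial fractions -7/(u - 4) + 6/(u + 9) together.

Common denominator (u - 4)(u + 9). Numerator: -7(u + 9) + 6(u - 4) = (-7u - 63) + (6u - 24) = -u - 87
Result: (-u - 87)/[(u - 4)(u + 9)]


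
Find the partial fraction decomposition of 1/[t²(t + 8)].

Cover-up at t=-8: C = 1/(-8 - 0)² = 1/64. Cover-up at t=0: B = 1/(0 + 8) = 1/8. Comparing t² coeff: A = -C = -1/64
Result: (-1/64)/t + (1/8)/t² + (1/64)/(t + 8)


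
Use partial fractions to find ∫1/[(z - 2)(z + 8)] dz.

Decompose: 1/[(z - 2)(z + 8)] = (1/10)/(z - 2) - (1/10)/(z + 8). Integrate each term: (1/10) ln|(z - 2)| - (1/10) ln|(z + 8)| + C


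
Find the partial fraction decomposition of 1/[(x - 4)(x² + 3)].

Cover-up at x = 4: α = 1/(4² + 3) = 1/19. Then β = -α = -1/19, γ = -α·(0 + 4) = -4/19
Result: (1/19)/(x - 4) - ((1/19)x + 4/19)/(x² + 3)


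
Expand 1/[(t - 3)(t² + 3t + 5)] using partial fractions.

Cover-up at t = 3: α = 1/(3² + 3·3 + 5) = 1/23. Then β = -α = -1/23, γ = -α·(3 + 3) = -6/23
Result: (1/23)/(t - 3) - ((1/23)t + 6/23)/(t² + 3t + 5)


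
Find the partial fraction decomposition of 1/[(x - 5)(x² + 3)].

Cover-up at x = 5: A = 1/(5² + 3) = 1/28. Then B = -A = -1/28, C = -A·(0 + 5) = -5/28
Result: (1/28)/(x - 5) - ((1/28)x + 5/28)/(x² + 3)


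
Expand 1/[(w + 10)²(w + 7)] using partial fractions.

Cover-up at w=-7: γ = 1/(-7 + 10)² = 1/9. Cover-up at w=-10: β = 1/(-10 + 7) = -1/3. Comparing w² coeff: α = -γ = -1/9
Result: (-1/9)/(w + 10) - (1/3)/(w + 10)² + (1/9)/(w + 7)


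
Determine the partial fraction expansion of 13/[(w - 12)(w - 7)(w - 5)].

Using cover-up method: P = 13/35, Q = -13/10, R = 13/14
Result: (13/35)/(w - 12) - (13/10)/(w - 7) + (13/14)/(w - 5)


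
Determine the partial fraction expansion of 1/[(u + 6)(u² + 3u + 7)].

Cover-up at u = -6: P = 1/((-6)² + 3·(-6) + 7) = 1/25. Then Q = -P = -1/25, R = -P·(3 - 6) = 3/25
Result: (1/25)/(u + 6) - ((1/25)u - 3/25)/(u² + 3u + 7)


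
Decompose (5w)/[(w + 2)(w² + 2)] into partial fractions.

At w=-2: A = (5·(-2) + 0)/((-2)² + 2) = -5/3. B = -A = 5/3, C = 5 - (-2)·A = 5/3
Result: (-5/3)/(w + 2) + ((5/3)w + 5/3)/(w² + 2)


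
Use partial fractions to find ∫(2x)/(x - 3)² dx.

Decompose: P = 2, Q = 2·3 + 0 = 6, so (2x)/(x - 3)² = 2/(x - 3) + 6/(x - 3)². Integrate: ∫ P/(x - 3) dx = 2 ln|(x - 3)|; ∫ Q/(x - 3)² dx = -6/(x - 3). Sum: 2 ln|(x - 3)| - 6/(x - 3) + C


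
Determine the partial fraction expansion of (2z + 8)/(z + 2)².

(2z + 8) = A(z + 2) + B. At z = -2: B = 2·(-2) + 8 = 4. Coeff of z: A = 2
Result: 2/(z + 2) + 4/(z + 2)²


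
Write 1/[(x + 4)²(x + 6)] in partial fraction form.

Cover-up at x=-6: C = 1/(-6 + 4)² = 1/4. Cover-up at x=-4: B = 1/(-4 + 6) = 1/2. Comparing x² coeff: A = -C = -1/4
Result: (-1/4)/(x + 4) + (1/2)/(x + 4)² + (1/4)/(x + 6)


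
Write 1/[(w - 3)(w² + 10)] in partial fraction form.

Cover-up at w = 3: P = 1/(3² + 10) = 1/19. Then Q = -P = -1/19, R = -P·(0 + 3) = -3/19
Result: (1/19)/(w - 3) - ((1/19)w + 3/19)/(w² + 10)


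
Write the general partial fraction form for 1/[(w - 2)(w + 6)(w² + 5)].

Two linear + quadratic: α/(w - 2) + β/(w + 6) + (γw + δ)/(w² + 5)


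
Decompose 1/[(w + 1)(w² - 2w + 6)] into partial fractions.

Cover-up at w = -1: α = 1/((-1)² - 2·(-1) + 6) = 1/9. Then β = -α = -1/9, γ = -α·(-2 - 1) = 1/3
Result: (1/9)/(w + 1) - ((1/9)w - 1/3)/(w² - 2w + 6)


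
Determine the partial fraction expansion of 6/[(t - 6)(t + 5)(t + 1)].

Using cover-up method: A = 6/77, B = 3/22, C = -3/14
Result: (6/77)/(t - 6) + (3/22)/(t + 5) - (3/14)/(t + 1)


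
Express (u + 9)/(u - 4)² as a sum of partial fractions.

(u + 9) = α(u - 4) + β. At u = 4: β = 1·4 + 9 = 13. Coeff of u: α = 1
Result: 1/(u - 4) + 13/(u - 4)²


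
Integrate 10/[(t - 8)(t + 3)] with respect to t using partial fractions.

Decompose: 10/[(t - 8)(t + 3)] = (10/11)/(t - 8) - (10/11)/(t + 3). Integrate each term: (10/11) ln|(t - 8)| - (10/11) ln|(t + 3)| + C


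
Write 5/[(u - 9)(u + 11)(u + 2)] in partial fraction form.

Using cover-up method: α = 1/44, β = 1/36, γ = -5/99
Result: (1/44)/(u - 9) + (1/36)/(u + 11) - (5/99)/(u + 2)


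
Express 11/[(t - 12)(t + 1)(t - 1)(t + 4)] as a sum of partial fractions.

Using Heaviside cover-up: (1/208)/(t - 12) + (11/78)/(t + 1) - (1/10)/(t - 1) - (11/240)/(t + 4)


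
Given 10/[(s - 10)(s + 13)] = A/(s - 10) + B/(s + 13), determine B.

Cover-up at s = -13: B = 10/(-13 - 10) = -10/23


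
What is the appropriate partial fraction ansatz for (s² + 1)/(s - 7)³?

Repeated linear factor (power 3): A/(s - 7) + B/(s - 7)² + C/(s - 7)³


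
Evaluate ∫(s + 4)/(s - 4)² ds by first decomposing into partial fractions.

Decompose: A = 1, B = 1·4 + 4 = 8, so (s + 4)/(s - 4)² = 1/(s - 4) + 8/(s - 4)². Integrate: ∫ A/(s - 4) ds = ln|(s - 4)|; ∫ B/(s - 4)² ds = -8/(s - 4). Sum: ln|(s - 4)| - 8/(s - 4) + C


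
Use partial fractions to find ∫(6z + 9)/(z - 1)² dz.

Decompose: A = 6, B = 6·1 + 9 = 15, so (6z + 9)/(z - 1)² = 6/(z - 1) + 15/(z - 1)². Integrate: ∫ A/(z - 1) dz = 6 ln|(z - 1)|; ∫ B/(z - 1)² dz = -15/(z - 1). Sum: 6 ln|(z - 1)| - 15/(z - 1) + C


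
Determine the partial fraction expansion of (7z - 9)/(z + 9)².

(7z - 9) = P(z + 9) + Q. At z = -9: Q = 7·(-9) - 9 = -72. Coeff of z: P = 7
Result: 7/(z + 9) - 72/(z + 9)²


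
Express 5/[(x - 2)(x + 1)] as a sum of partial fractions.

5/(x - 2)(x + 1) = A/(x - 2) + B/(x + 1). A = 5/(2 + 1) = 5/3, B = 5/(-1 - 2) = -5/3
Result: (5/3)/(x - 2) - (5/3)/(x + 1)


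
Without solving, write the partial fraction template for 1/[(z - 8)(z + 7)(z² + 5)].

Two linear + quadratic: A/(z - 8) + B/(z + 7) + (Cz + D)/(z² + 5)


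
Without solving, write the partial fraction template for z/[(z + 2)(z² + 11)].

Linear + irreducible quadratic: A/(z + 2) + (Bz + C)/(z² + 11)


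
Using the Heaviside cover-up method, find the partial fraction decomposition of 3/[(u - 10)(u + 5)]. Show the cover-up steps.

Cover (u - 10): set u=10, get P = 3/(10 + 5) = 1/5. Cover (u + 5): set u=-5, get Q = 3/(-5 - 10) = -1/5.
Result: (1/5)/(u - 10) - (1/5)/(u + 5)


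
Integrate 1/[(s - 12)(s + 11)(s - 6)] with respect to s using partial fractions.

Cover-up: P = 1/138, Q = 1/391, R = -1/102. Decomposition: (1/138)/(s - 12) + (1/391)/(s + 11) - (1/102)/(s - 6). Integrate each term: (1/138) ln|(s - 12)| + (1/391) ln|(s + 11)| - (1/102) ln|(s - 6)| + C


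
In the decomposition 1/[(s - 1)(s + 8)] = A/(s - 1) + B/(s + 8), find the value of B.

Cover-up at s = -8: B = 1/(-8 - 1) = -1/9


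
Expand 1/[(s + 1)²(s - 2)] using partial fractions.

Cover-up at s=2: R = 1/(2 + 1)² = 1/9. Cover-up at s=-1: Q = 1/(-1 - 2) = -1/3. Comparing s² coeff: P = -R = -1/9
Result: (-1/9)/(s + 1) - (1/3)/(s + 1)² + (1/9)/(s - 2)


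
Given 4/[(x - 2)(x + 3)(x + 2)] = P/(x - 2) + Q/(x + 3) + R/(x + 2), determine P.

Cover-up at x = 2: P = 4/[(2 + 3)(2 + 2)] = 4/[(5)(4)] = 4/20 = 1/5


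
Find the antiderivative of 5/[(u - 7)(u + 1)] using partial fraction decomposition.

Decompose: 5/[(u - 7)(u + 1)] = (5/8)/(u - 7) - (5/8)/(u + 1). Integrate each term: (5/8) ln|(u - 7)| - (5/8) ln|(u + 1)| + C


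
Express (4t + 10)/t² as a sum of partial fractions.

(4t + 10) = At + B. At t = 0: B = 4·0 + 10 = 10. Coeff of t: A = 4
Result: 4/t + 10/t²


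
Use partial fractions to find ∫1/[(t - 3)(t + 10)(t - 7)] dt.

Cover-up: P = -1/52, Q = 1/221, R = 1/68. Decomposition: (-1/52)/(t - 3) + (1/221)/(t + 10) + (1/68)/(t - 7). Integrate each term: (-1/52) ln|(t - 3)| + (1/221) ln|(t + 10)| + (1/68) ln|(t - 7)| + C


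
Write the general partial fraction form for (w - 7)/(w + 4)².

Repeated linear factor: α/(w + 4) + β/(w + 4)²


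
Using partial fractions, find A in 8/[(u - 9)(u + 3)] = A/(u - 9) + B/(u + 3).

Cover-up at u = 9: A = 8/(9 + 3) = 8/12 = 2/3


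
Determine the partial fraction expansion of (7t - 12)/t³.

(7t - 12) = At² + Bt + C. At t = 0: C = 7·0 - 12 = -12. Coefficients: A = 0, B = 7
Result: 7/t² - 12/t³


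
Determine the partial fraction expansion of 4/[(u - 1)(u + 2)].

4/(u - 1)(u + 2) = α/(u - 1) + β/(u + 2). α = 4/(1 + 2) = 4/3, β = 4/(-2 - 1) = -4/3
Result: (4/3)/(u - 1) - (4/3)/(u + 2)


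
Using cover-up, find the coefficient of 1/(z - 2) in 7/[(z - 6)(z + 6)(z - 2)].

Cover (z - 2), set z=2: 7/[(2 - 6)(2 + 6)] = -7/32


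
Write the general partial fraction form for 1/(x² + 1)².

Repeated quadratic factor: (Px + Q)/(x² + 1) + (Rx + S)/(x² + 1)²


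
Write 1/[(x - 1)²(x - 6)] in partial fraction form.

Cover-up at x=6: C = 1/(6 - 1)² = 1/25. Cover-up at x=1: B = 1/(1 - 6) = -1/5. Comparing x² coeff: A = -C = -1/25
Result: (-1/25)/(x - 1) - (1/5)/(x - 1)² + (1/25)/(x - 6)


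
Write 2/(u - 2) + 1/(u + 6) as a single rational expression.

Common denominator (u - 2)(u + 6). Numerator: 2(u + 6) + 1(u - 2) = (2u + 12) + (u - 2) = 3u + 10
Result: (3u + 10)/[(u - 2)(u + 6)]


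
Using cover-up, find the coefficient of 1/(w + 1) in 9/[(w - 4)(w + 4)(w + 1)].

Cover (w + 1), set w=-1: 9/[(-1 - 4)(-1 + 4)] = -3/5


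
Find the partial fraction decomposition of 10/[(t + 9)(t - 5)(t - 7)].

Using cover-up method: α = 5/112, β = -5/14, γ = 5/16
Result: (5/112)/(t + 9) - (5/14)/(t - 5) + (5/16)/(t - 7)


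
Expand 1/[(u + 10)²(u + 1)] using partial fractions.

Cover-up at u=-1: γ = 1/(-1 + 10)² = 1/81. Cover-up at u=-10: β = 1/(-10 + 1) = -1/9. Comparing u² coeff: α = -γ = -1/81
Result: (-1/81)/(u + 10) - (1/9)/(u + 10)² + (1/81)/(u + 1)


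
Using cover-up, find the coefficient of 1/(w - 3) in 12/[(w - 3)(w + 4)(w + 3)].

Cover (w - 3), set w=3: 12/[(3 + 4)(3 + 3)] = 2/7


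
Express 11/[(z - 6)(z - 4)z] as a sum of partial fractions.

Using cover-up method: P = 11/12, Q = -11/8, R = 11/24
Result: (11/12)/(z - 6) - (11/8)/(z - 4) + (11/24)/z


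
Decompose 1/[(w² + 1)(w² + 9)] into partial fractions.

Coefficient matching gives P = R = 0, Q = 1/(9-1) = 1/8, S = -Q = -1/8
Result: (1/8)/(w² + 1) - (1/8)/(w² + 9)


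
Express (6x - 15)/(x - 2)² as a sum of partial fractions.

(6x - 15) = A(x - 2) + B. At x = 2: B = 6·2 - 15 = -3. Coeff of x: A = 6
Result: 6/(x - 2) - 3/(x - 2)²


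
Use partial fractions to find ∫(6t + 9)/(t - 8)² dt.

Decompose: P = 6, Q = 6·8 + 9 = 57, so (6t + 9)/(t - 8)² = 6/(t - 8) + 57/(t - 8)². Integrate: ∫ P/(t - 8) dt = 6 ln|(t - 8)|; ∫ Q/(t - 8)² dt = -57/(t - 8). Sum: 6 ln|(t - 8)| - 57/(t - 8) + C


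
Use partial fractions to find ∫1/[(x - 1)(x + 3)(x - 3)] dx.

Cover-up: P = -1/8, Q = 1/24, R = 1/12. Decomposition: (-1/8)/(x - 1) + (1/24)/(x + 3) + (1/12)/(x - 3). Integrate each term: (-1/8) ln|(x - 1)| + (1/24) ln|(x + 3)| + (1/12) ln|(x - 3)| + C


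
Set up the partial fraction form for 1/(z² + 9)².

Repeated quadratic factor: (Pz + Q)/(z² + 9) + (Rz + S)/(z² + 9)²


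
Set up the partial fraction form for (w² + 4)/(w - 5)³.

Repeated linear factor (power 3): α/(w - 5) + β/(w - 5)² + γ/(w - 5)³


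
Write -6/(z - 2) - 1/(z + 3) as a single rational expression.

Common denominator (z - 2)(z + 3). Numerator: -6(z + 3) - 1(z - 2) = (-6z - 18) - (z - 2) = -7z - 16
Result: (-7z - 16)/[(z - 2)(z + 3)]


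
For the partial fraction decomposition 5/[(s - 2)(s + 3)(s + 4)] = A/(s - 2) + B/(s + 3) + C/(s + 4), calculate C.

Cover-up at s = -4: C = 5/[(-4 - 2)(-4 + 3)] = 5/[(-6)(-1)] = 5/6


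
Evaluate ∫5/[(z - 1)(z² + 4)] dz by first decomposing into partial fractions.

Cover-up at z=1: A = 5/(1²+4) = 1. Coeff matching: B = -1, C = -1. Decomposition: 1/(z - 1) - (z + 1)/(z² + 4). Integrate: linear → ln, quadratic → (1/2)ln + arctan: ln|(z - 1)| - (1/2) ln(z² + 4) - (1/2) arctan(z/2) + C


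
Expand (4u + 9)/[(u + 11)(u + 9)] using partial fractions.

At u=-11: α = (4·(-11) + 9)/(-11 + 9) = 35/2. At u=-9: β = (4·(-9) + 9)/(-9 + 11) = -27/2
Result: (35/2)/(u + 11) - (27/2)/(u + 9)


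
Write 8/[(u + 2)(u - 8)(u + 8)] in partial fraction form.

Using cover-up method: P = -2/15, Q = 1/20, R = 1/12
Result: (-2/15)/(u + 2) + (1/20)/(u - 8) + (1/12)/(u + 8)


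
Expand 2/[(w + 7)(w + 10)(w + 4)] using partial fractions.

Using cover-up method: P = -2/9, Q = 1/9, R = 1/9
Result: (-2/9)/(w + 7) + (1/9)/(w + 10) + (1/9)/(w + 4)


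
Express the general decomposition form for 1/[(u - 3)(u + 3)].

Distinct linear factors: α/(u - 3) + β/(u + 3)


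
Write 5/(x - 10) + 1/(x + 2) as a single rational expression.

Common denominator (x - 10)(x + 2). Numerator: 5(x + 2) + 1(x - 10) = (5x + 10) + (x - 10) = 6x
Result: (6x)/[(x - 10)(x + 2)]


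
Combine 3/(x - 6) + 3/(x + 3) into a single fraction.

Common denominator (x - 6)(x + 3). Numerator: 3(x + 3) + 3(x - 6) = (3x + 9) + (3x - 18) = 6x - 9
Result: (6x - 9)/[(x - 6)(x + 3)]


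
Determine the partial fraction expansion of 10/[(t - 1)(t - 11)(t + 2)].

Using cover-up method: P = -1/3, Q = 1/13, R = 10/39
Result: (-1/3)/(t - 1) + (1/13)/(t - 11) + (10/39)/(t + 2)


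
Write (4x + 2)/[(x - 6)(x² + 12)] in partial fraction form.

At x=6: P = (4·6 + 2)/(6² + 12) = 13/24. Q = -P = -13/24, R = 4 - 6·P = 3/4
Result: (13/24)/(x - 6) - ((13/24)x - 3/4)/(x² + 12)


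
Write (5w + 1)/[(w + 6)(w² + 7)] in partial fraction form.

At w=-6: P = (5·(-6) + 1)/((-6)² + 7) = -29/43. Q = -P = 29/43, R = 5 - (-6)·P = 41/43
Result: (-29/43)/(w + 6) + ((29/43)w + 41/43)/(w² + 7)


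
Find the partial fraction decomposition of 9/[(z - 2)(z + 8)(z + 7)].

Using cover-up method: A = 1/10, B = 9/10, C = -1
Result: (1/10)/(z - 2) + (9/10)/(z + 8) - 1/(z + 7)


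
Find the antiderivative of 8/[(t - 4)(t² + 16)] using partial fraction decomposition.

Cover-up at t=4: α = 8/(4²+16) = 1/4. Coeff matching: β = -1/4, γ = -1. Decomposition: (1/4)/(t - 4) - ((1/4)t + 1)/(t² + 16). Integrate: linear → ln, quadratic → (1/2)ln + arctan: (1/4) ln|(t - 4)| - (1/8) ln(t² + 16) - (1/4) arctan(t/4) + C


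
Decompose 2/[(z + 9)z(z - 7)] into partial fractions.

Using cover-up method: A = 1/72, B = -2/63, C = 1/56
Result: (1/72)/(z + 9) - (2/63)/z + (1/56)/(z - 7)


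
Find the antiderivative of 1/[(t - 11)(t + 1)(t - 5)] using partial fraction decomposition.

Cover-up: α = 1/72, β = 1/72, γ = -1/36. Decomposition: (1/72)/(t - 11) + (1/72)/(t + 1) - (1/36)/(t - 5). Integrate each term: (1/72) ln|(t - 11)| + (1/72) ln|(t + 1)| - (1/36) ln|(t - 5)| + C


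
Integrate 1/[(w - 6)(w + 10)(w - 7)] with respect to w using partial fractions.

Cover-up: P = -1/16, Q = 1/272, R = 1/17. Decomposition: (-1/16)/(w - 6) + (1/272)/(w + 10) + (1/17)/(w - 7). Integrate each term: (-1/16) ln|(w - 6)| + (1/272) ln|(w + 10)| + (1/17) ln|(w - 7)| + C


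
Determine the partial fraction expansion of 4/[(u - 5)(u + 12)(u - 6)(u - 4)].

Using Heaviside cover-up: (-4/17)/(u - 5) - (1/1224)/(u + 12) + (1/9)/(u - 6) + (1/8)/(u - 4)


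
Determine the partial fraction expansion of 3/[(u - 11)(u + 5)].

3/(u - 11)(u + 5) = P/(u - 11) + Q/(u + 5). P = 3/(11 + 5) = 3/16, Q = 3/(-5 - 11) = -3/16
Result: (3/16)/(u - 11) - (3/16)/(u + 5)


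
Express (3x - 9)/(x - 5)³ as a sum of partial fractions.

(3x - 9) = A(x - 5)² + B(x - 5) + C. At x = 5: C = 3·5 - 9 = 6. Coefficients: A = 0, B = 3
Result: 3/(x - 5)² + 6/(x - 5)³


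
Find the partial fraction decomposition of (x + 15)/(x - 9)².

(x + 15) = P(x - 9) + Q. At x = 9: Q = 1·9 + 15 = 24. Coeff of x: P = 1
Result: 1/(x - 9) + 24/(x - 9)²


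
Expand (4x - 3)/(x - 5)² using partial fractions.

(4x - 3) = A(x - 5) + B. At x = 5: B = 4·5 - 3 = 17. Coeff of x: A = 4
Result: 4/(x - 5) + 17/(x - 5)²
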